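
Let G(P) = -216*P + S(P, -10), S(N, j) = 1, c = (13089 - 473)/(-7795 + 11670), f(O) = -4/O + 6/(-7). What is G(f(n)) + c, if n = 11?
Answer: 79947807/298375 ≈ 267.94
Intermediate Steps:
f(O) = -6/7 - 4/O (f(O) = -4/O + 6*(-⅐) = -4/O - 6/7 = -6/7 - 4/O)
c = 12616/3875 ≈ 3.2557
G(P) = 1 - 216*P (G(P) = -216*P + 1 = 1 - 216*P)
G(f(n)) + c = (1 - 216*(-6/7 - 4/11)) + 12616/3875 = (1 - 216*(-94/77)) + 12616/3875 = (1 + 20304/77) + 12616/3875 = 20381/77 + 12616/3875 = 79947807/298375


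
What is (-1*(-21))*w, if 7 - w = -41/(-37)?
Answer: 4578/37 ≈ 123.73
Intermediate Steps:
w = 218/37 (w = 7 - (-41)/(-37) = 7 - (-41)*(-1)/37 = 7 - 1*41/37 = 7 - 41/37 = 218/37 ≈ 5.8919)
(-1*(-21))*w = -1*(-21)*(218/37) = 21*(218/37) = 4578/37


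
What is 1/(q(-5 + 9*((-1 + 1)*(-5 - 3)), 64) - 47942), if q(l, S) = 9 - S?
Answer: -1/47997 ≈ -2.0835e-5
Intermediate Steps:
1/(q(-5 + 9*((-1 + 1)*(-5 - 3)), 64) - 47942) = 1/((9 - 1*64) - 47942) = 1/((9 - 64) - 47942) = 1/(-55 - 47942) = 1/(-47997) = -1/47997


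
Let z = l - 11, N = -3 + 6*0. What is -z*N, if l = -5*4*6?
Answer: -393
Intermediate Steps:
l = -120 (l = -20*6 = -120)
N = -3 (N = -3 + 0 = -3)
z = -131 (z = -120 - 11 = -131)
-z*N = -(-131)*(-3) = -1*393 = -393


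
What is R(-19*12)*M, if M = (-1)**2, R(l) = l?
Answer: -228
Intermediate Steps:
M = 1
R(-19*12)*M = -19*12*1 = -228*1 = -228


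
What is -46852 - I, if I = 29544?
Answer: -76396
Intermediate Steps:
-46852 - I = -46852 - 1*29544 = -46852 - 29544 = -76396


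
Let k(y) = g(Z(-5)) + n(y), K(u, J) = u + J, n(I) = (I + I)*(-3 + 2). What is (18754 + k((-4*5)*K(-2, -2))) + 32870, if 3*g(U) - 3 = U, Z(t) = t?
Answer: 154390/3 ≈ 51463.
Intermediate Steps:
n(I) = -2*I (n(I) = (2*I)*(-1) = -2*I)
g(U) = 1 + U/3
K(u, J) = J + u
k(y) = -2/3 - 2*y (k(y) = (1 + (1/3)*(-5)) - 2*y = (1 - 5/3) - 2*y = -2/3 - 2*y)
(18754 + k((-4*5)*K(-2, -2))) + 32870 = (18754 + (-2/3 - 2*(-4*5)*(-2 - 2))) + 32870 = (18754 + (-2/3 - (-40)*(-4))) + 32870 = (18754 + (-2/3 - 2*80)) + 32870 = (18754 + (-2/3 - 160)) + 32870 = (18754 - 482/3) + 32870 = 55780/3 + 32870 = 154390/3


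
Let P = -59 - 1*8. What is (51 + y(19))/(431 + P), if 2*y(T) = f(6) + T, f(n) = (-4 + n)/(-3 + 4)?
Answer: 123/728 ≈ 0.16896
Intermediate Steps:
P = -67 (P = -59 - 8 = -67)
f(n) = -4 + n (f(n) = (-4 + n)/1 = (-4 + n)*1 = -4 + n)
y(T) = 1 + T/2 (y(T) = ((-4 + 6) + T)/2 = (2 + T)/2 = 1 + T/2)
(51 + y(19))/(431 + P) = (51 + (1 + (1/2)*19))/(431 - 67) = (51 + (1 + 19/2))/364 = (51 + 21/2)*(1/364) = (123/2)*(1/364) = 123/728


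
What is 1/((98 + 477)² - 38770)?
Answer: 1/291855 ≈ 3.4264e-6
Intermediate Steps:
1/((98 + 477)² - 38770) = 1/(575² - 38770) = 1/(330625 - 38770) = 1/291855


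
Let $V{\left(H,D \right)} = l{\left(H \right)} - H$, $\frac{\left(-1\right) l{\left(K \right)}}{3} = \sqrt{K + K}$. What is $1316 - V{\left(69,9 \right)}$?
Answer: $1385 + 3 \sqrt{138} \approx 1420.2$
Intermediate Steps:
$l{\left(K \right)} = - 3 \sqrt{2} \sqrt{K}$ ($l{\left(K \right)} = - 3 \sqrt{K + K} = - 3 \sqrt{2 K} = - 3 \sqrt{2} \sqrt{K}$)
$V{\left(H,D \right)} = - H - 3 \sqrt{2} \sqrt{H}$ ($V{\left(H,D \right)} = - 3 \sqrt{2} \sqrt{H} - H = - H - 3 \sqrt{2} \sqrt{H}$)
$1316 - V{\left(69,9 \right)} = 1316 - \left(\left(-1\right) 69 - 3 \sqrt{2} \sqrt{69}\right) = 1316 - \left(-69 - 3 \sqrt{138}\right) = 1316 + \left(69 + 3 \sqrt{138}\right) = 1385 + 3 \sqrt{138}$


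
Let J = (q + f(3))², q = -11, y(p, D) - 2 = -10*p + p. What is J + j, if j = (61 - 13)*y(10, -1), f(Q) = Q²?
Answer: -4220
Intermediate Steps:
y(p, D) = 2 - 9*p (y(p, D) = 2 + (-10*p + p) = 2 - 9*p)
j = -4224 (j = (61 - 13)*(2 - 9*10) = 48*(2 - 90) = 48*(-88) = -4224)
J = 4 (J = (-11 + 3²)² = (-11 + 9)² = (-2)² = 4)
J + j = 4 - 4224 = -4220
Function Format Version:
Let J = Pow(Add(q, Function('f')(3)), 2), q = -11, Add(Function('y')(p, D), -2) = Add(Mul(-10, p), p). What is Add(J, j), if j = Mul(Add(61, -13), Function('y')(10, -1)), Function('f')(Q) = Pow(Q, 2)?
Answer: -4220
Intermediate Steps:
Function('y')(p, D) = Add(2, Mul(-9, p)) (Function('y')(p, D) = Add(2, Add(Mul(-10, p), p)) = Add(2, Mul(-9, p)))
j = -4224 (j = Mul(Add(61, -13), Add(2, Mul(-9, 10))) = Mul(48, Add(2, -90)) = Mul(48, -88) = -4224)
J = 4 (J = Pow(Add(-11, Pow(3, 2)), 2) = Pow(Add(-11, 9), 2) = Pow(-2, 2) = 4)
Add(J, j) = Add(4, -4224) = -4220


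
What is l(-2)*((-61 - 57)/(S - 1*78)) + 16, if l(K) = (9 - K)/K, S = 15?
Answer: 359/63 ≈ 5.6984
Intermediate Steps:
l(K) = (9 - K)/K
l(-2)*((-61 - 57)/(S - 1*78)) + 16 = ((9 - 1*(-2))/(-2))*((-61 - 57)/(15 - 1*78)) + 16 = (-(9 + 2)/2)*(-118/(15 - 78)) + 16 = (-½*11)*(-118/(-63)) + 16 = -(-649)*(-1)/63 + 16 = -11/2*118/63 + 16 = -649/63 + 16 = 359/63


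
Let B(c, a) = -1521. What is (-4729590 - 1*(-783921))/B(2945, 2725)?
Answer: 101171/39 ≈ 2594.1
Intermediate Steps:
(-4729590 - 1*(-783921))/B(2945, 2725) = (-4729590 - 1*(-783921))/(-1521) = (-4729590 + 783921)*(-1/1521) = -3945669*(-1/1521) = 101171/39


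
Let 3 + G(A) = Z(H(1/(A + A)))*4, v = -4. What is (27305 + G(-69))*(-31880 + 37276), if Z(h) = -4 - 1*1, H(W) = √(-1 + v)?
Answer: 147213672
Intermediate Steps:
H(W) = I*√5 (H(W) = √(-1 - 4) = √(-5) = I*√5)
Z(h) = -5 (Z(h) = -4 - 1 = -5)
G(A) = -23 (G(A) = -3 - 5*4 = -3 - 20 = -23)
(27305 + G(-69))*(-31880 + 37276) = (27305 - 23)*(-31880 + 37276) = 27282*5396 = 147213672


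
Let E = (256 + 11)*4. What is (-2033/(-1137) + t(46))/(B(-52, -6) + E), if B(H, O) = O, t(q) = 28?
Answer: 33869/1207494 ≈ 0.028049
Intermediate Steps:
E = 1068 (E = 267*4 = 1068)
(-2033/(-1137) + t(46))/(B(-52, -6) + E) = (-2033/(-1137) + 28)/(-6 + 1068) = (-2033*(-1/1137) + 28)/1062 = (2033/1137 + 28)*(1/1062) = (33869/1137)*(1/1062) = 33869/1207494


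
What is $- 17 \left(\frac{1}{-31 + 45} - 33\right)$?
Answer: $\frac{7837}{14} \approx 559.79$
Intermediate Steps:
$- 17 \left(\frac{1}{-31 + 45} - 33\right) = - 17 \left(\frac{1}{14} - 33\right) = \left(-17\right) \left(- \frac{461}{14}\right) = \frac{7837}{14}$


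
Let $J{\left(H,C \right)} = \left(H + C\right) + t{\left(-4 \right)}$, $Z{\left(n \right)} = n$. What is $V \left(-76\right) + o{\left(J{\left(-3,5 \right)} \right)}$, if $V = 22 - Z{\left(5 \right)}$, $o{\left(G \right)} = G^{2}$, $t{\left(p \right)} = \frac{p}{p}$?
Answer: $-1283$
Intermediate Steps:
$t{\left(p \right)} = 1$
$J{\left(H,C \right)} = 1 + C + H$ ($J{\left(H,C \right)} = \left(H + C\right) + 1 = \left(C + H\right) + 1 = 1 + C + H$)
$V = 17$ ($V = 22 - 5 = 17$)
$V \left(-76\right) + o{\left(J{\left(-3,5 \right)} \right)} = 17 \left(-76\right) + \left(1 + 5 - 3\right)^{2} = -1292 + 3^{2} = -1292 + 9 = -1283$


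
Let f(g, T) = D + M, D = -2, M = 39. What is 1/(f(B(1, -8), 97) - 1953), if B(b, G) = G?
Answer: -1/1916 ≈ -0.00052192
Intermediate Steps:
f(g, T) = 37 (f(g, T) = -2 + 39 = 37)
1/(f(B(1, -8), 97) - 1953) = 1/(37 - 1953) = 1/(-1916) = -1/1916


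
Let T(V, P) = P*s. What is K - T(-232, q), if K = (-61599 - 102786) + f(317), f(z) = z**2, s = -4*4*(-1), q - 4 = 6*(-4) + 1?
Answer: -63592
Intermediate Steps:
q = -19 (q = 4 + (6*(-4) + 1) = 4 + (-24 + 1) = 4 - 23 = -19)
s = 16 (s = -16*(-1) = 16)
T(V, P) = 16*P (T(V, P) = P*16 = 16*P)
K = -63896 (K = (-61599 - 102786) + 317**2 = -164385 + 100489 = -63896)
K - T(-232, q) = -63896 - 16*(-19) = -63896 - 1*(-304) = -63896 + 304 = -63592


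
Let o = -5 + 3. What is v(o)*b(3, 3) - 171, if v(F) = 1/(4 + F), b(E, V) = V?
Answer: -339/2 ≈ -169.50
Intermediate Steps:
o = -2
v(o)*b(3, 3) - 171 = 3/(4 - 2) - 171 = 3/2 - 171 = -339/2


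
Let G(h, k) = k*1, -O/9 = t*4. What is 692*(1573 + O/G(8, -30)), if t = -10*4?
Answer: 1055300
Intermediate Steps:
t = -40
O = 1440 (O = -(-360)*4 = -9*(-160) = 1440)
G(h, k) = k
692*(1573 + O/G(8, -30)) = 692*(1573 + 1440/(-30)) = 692*(1573 + 1440*(-1/30)) = 692*(1573 - 48) = 692*1525 = 1055300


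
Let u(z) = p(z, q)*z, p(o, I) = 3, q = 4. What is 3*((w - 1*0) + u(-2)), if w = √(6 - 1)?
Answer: -18 + 3*√5 ≈ -11.292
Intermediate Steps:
w = √5 ≈ 2.2361
u(z) = 3*z
3*((w - 1*0) + u(-2)) = 3*((√5 - 1*0) + 3*(-2)) = 3*((√5 + 0) - 6) = 3*(√5 - 6) = 3*(-6 + √5) = -18 + 3*√5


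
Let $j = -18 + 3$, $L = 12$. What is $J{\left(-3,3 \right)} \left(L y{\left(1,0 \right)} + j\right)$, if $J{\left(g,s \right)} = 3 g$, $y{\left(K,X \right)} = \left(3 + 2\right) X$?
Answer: $135$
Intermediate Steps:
$y{\left(K,X \right)} = 5 X$
$j = -15$
$J{\left(-3,3 \right)} \left(L y{\left(1,0 \right)} + j\right) = 3 \left(-3\right) \left(12 \cdot 5 \cdot 0 - 15\right) = - 9 \left(12 \cdot 0 - 15\right) = - 9 \left(0 - 15\right) = \left(-9\right) \left(-15\right) = 135$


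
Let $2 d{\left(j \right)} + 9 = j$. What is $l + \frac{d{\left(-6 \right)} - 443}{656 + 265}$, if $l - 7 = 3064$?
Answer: $\frac{5655881}{1842} \approx 3070.5$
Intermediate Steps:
$l = 3071$ ($l = 7 + 3064 = 3071$)
$d{\left(j \right)} = - \frac{9}{2} + \frac{j}{2}$
$l + \frac{d{\left(-6 \right)} - 443}{656 + 265} = 3071 + \frac{\left(- \frac{9}{2} + \frac{1}{2} \left(-6\right)\right) - 443}{656 + 265} = 3071 + \frac{\left(- \frac{9}{2} - 3\right) - 443}{921} = 3071 + \left(- \frac{15}{2} - 443\right) \frac{1}{921} = 3071 - \frac{901}{1842} = \frac{5655881}{1842}$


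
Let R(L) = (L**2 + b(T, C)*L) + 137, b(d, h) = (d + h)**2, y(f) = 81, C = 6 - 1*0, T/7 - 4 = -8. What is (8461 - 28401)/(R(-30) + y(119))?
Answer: 9970/6701 ≈ 1.4878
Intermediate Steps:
T = -28 (T = 28 + 7*(-8) = 28 - 56 = -28)
C = 6 (C = 6 + 0 = 6)
R(L) = 137 + L**2 + 484*L (R(L) = (L**2 + (-28 + 6)**2*L) + 137 = (L**2 + (-22)**2*L) + 137 = (L**2 + 484*L) + 137 = 137 + L**2 + 484*L)
(8461 - 28401)/(R(-30) + y(119)) = (8461 - 28401)/((137 + (-30)**2 + 484*(-30)) + 81) = -19940/((137 + 900 - 14520) + 81) = -19940/(-13483 + 81) = -19940/(-13402) = -19940*(-1/13402) = 9970/6701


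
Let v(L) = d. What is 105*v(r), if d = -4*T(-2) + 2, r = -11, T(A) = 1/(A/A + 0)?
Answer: -210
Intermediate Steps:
T(A) = 1 (T(A) = 1/(1 + 0) = 1/1 = 1)
d = -2 (d = -4*1 + 2 = -4 + 2 = -2)
v(L) = -2
105*v(r) = 105*(-2) = -210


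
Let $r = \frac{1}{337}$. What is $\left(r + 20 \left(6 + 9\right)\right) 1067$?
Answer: $\frac{107874767}{337} \approx 3.201 \cdot 10^{5}$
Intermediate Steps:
$r = \frac{1}{337} \approx 0.0029674$
$\left(r + 20 \left(6 + 9\right)\right) 1067 = \left(\frac{1}{337} + 20 \left(6 + 9\right)\right) 1067 = \left(\frac{1}{337} + 20 \cdot 15\right) 1067 = \left(\frac{1}{337} + 300\right) 1067 = \frac{101101}{337} \cdot 1067 = \frac{107874767}{337}$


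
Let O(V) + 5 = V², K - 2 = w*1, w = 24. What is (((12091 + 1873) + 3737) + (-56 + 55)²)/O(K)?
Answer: 17702/671 ≈ 26.382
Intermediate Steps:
K = 26 (K = 2 + 24*1 = 2 + 24 = 26)
O(V) = -5 + V²
(((12091 + 1873) + 3737) + (-56 + 55)²)/O(K) = (((12091 + 1873) + 3737) + (-56 + 55)²)/(-5 + 26²) = ((13964 + 3737) + (-1)²)/(-5 + 676) = (17701 + 1)/671 = 17702*(1/671) = 17702/671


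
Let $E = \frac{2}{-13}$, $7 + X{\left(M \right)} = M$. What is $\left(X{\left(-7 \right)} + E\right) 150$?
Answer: $- \frac{27600}{13} \approx -2123.1$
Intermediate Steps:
$X{\left(M \right)} = -7 + M$
$E = - \frac{2}{13}$ ($E = 2 \left(- \frac{1}{13}\right) = - \frac{2}{13} \approx -0.15385$)
$\left(X{\left(-7 \right)} + E\right) 150 = \left(\left(-7 - 7\right) - \frac{2}{13}\right) 150 = \left(-14 - \frac{2}{13}\right) 150 = \left(- \frac{184}{13}\right) 150 = - \frac{27600}{13}$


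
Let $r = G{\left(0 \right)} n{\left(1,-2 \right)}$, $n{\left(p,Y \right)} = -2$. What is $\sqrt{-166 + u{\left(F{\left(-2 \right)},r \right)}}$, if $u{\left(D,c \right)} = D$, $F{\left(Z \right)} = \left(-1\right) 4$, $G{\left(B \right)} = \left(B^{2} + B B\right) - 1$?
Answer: $i \sqrt{170} \approx 13.038 i$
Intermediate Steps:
$G{\left(B \right)} = -1 + 2 B^{2}$ ($G{\left(B \right)} = \left(B^{2} + B^{2}\right) - 1 = 2 B^{2} - 1 = -1 + 2 B^{2}$)
$F{\left(Z \right)} = -4$
$r = 2$ ($r = \left(-1 + 2 \cdot 0^{2}\right) \left(-2\right) = \left(-1 + 2 \cdot 0\right) \left(-2\right) = \left(-1 + 0\right) \left(-2\right) = \left(-1\right) \left(-2\right) = 2$)
$\sqrt{-166 + u{\left(F{\left(-2 \right)},r \right)}} = \sqrt{-166 - 4} = \sqrt{-170} = i \sqrt{170}$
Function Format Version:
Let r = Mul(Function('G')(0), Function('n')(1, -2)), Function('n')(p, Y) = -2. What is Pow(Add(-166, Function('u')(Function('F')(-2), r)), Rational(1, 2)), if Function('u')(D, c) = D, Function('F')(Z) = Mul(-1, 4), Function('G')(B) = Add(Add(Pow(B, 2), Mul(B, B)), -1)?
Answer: Mul(I, Pow(170, Rational(1, 2))) ≈ Mul(13.038, I)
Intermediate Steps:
Function('G')(B) = Add(-1, Mul(2, Pow(B, 2))) (Function('G')(B) = Add(Add(Pow(B, 2), Pow(B, 2)), -1) = Add(Mul(2, Pow(B, 2)), -1) = Add(-1, Mul(2, Pow(B, 2))))
Function('F')(Z) = -4
r = 2 (r = Mul(Add(-1, Mul(2, Pow(0, 2))), -2) = Mul(Add(-1, Mul(2, 0)), -2) = Mul(Add(-1, 0), -2) = Mul(-1, -2) = 2)
Pow(Add(-166, Function('u')(Function('F')(-2), r)), Rational(1, 2)) = Pow(Add(-166, -4), Rational(1, 2)) = Pow(-170, Rational(1, 2)) = Mul(I, Pow(170, Rational(1, 2)))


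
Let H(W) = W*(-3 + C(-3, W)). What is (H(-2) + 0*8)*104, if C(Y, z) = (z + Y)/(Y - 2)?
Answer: 416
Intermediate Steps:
C(Y, z) = (Y + z)/(-2 + Y)
H(W) = W*(-12/5 - W/5) (H(W) = W*(-3 + (-3 + W)/(-2 - 3)) = W*(-3 + (-3 + W)/(-5)) = W*(-3 - (-3 + W)/5) = W*(-3 + (⅗ - W/5)) = W*(-12/5 - W/5))
(H(-2) + 0*8)*104 = (-⅕*(-2)*(12 - 2) + 0*8)*104 = (-⅕*(-2)*10 + 0)*104 = (4 + 0)*104 = 4*104 = 416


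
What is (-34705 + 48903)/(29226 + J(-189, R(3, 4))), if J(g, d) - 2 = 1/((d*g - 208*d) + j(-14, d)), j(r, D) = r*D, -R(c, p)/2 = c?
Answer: 35012268/72076249 ≈ 0.48577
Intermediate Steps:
R(c, p) = -2*c
j(r, D) = D*r
J(g, d) = 2 + 1/(-222*d + d*g) (J(g, d) = 2 + 1/((d*g - 208*d) + d*(-14)) = 2 + 1/((-208*d + d*g) - 14*d) = 2 + 1/(-222*d + d*g))
(-34705 + 48903)/(29226 + J(-189, R(3, 4))) = (-34705 + 48903)/(29226 + (1 - (-888)*3 + 2*(-2*3)*(-189))/(((-2*3))*(-222 - 189))) = 14198/(29226 + (1 - 444*(-6) + 2*(-6)*(-189))/(-6*(-411))) = 14198/(29226 - 1/6*(-1/411)*(1 + 2664 + 2268)) = 14198/(29226 - 1/6*(-1/411)*4933) = 14198/(29226 + 4933/2466) = 14198/(72076249/2466) = 14198*(2466/72076249) = 35012268/72076249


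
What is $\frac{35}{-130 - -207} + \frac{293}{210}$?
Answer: $\frac{4273}{2310} \approx 1.8498$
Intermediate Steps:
$\frac{35}{-130 - -207} + \frac{293}{210} = \frac{35}{-130 + 207} + 293 \cdot \frac{1}{210} = \frac{35}{77} + \frac{293}{210} = 35 \cdot \frac{1}{77} + \frac{293}{210} = \frac{5}{11} + \frac{293}{210} = \frac{4273}{2310}$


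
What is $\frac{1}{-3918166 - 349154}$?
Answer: $- \frac{1}{4267320} \approx -2.3434 \cdot 10^{-7}$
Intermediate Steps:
$\frac{1}{-3918166 - 349154} = \frac{1}{-4267320} = - \frac{1}{4267320}$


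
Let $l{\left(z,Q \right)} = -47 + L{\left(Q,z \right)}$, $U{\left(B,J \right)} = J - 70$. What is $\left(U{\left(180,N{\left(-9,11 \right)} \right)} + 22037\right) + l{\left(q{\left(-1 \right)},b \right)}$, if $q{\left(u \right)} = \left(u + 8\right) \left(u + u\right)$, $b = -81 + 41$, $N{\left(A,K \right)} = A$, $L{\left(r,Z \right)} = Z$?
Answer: $21897$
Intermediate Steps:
$b = -40$
$U{\left(B,J \right)} = -70 + J$ ($U{\left(B,J \right)} = J - 70 = -70 + J$)
$q{\left(u \right)} = 2 u \left(8 + u\right)$ ($q{\left(u \right)} = \left(8 + u\right) 2 u = 2 u \left(8 + u\right)$)
$l{\left(z,Q \right)} = -47 + z$
$\left(U{\left(180,N{\left(-9,11 \right)} \right)} + 22037\right) + l{\left(q{\left(-1 \right)},b \right)} = \left(\left(-70 - 9\right) + 22037\right) - \left(47 + 2 \left(8 - 1\right)\right) = \left(-79 + 22037\right) - \left(47 + 2 \cdot 7\right) = 21958 - 61 = 21897$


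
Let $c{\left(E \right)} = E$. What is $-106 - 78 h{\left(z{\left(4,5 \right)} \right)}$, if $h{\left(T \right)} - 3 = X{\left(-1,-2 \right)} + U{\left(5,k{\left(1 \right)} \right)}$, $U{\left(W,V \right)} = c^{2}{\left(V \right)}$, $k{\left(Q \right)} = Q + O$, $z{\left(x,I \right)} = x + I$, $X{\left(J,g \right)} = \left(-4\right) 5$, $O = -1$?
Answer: $1220$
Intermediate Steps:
$X{\left(J,g \right)} = -20$
$z{\left(x,I \right)} = I + x$
$k{\left(Q \right)} = -1 + Q$ ($k{\left(Q \right)} = Q - 1 = -1 + Q$)
$U{\left(W,V \right)} = V^{2}$
$h{\left(T \right)} = -17$ ($h{\left(T \right)} = 3 - \left(20 - \left(-1 + 1\right)^{2}\right) = 3 - \left(20 - 0^{2}\right) = 3 + \left(-20 + 0\right) = 3 - 20 = -17$)
$-106 - 78 h{\left(z{\left(4,5 \right)} \right)} = -106 - -1326 = -106 + 1326 = 1220$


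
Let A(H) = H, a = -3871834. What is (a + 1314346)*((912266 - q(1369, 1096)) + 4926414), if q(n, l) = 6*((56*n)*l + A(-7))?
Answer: 1274405840520096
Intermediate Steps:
q(n, l) = -42 + 336*l*n (q(n, l) = 6*((56*n)*l - 7) = 6*(56*l*n - 7) = 6*(-7 + 56*l*n) = -42 + 336*l*n)
(a + 1314346)*((912266 - q(1369, 1096)) + 4926414) = (-3871834 + 1314346)*((912266 - (-42 + 336*1096*1369)) + 4926414) = -2557488*((912266 - (-42 + 504142464)) + 4926414) = -2557488*((912266 - 1*504142422) + 4926414) = -2557488*((912266 - 504142422) + 4926414) = -2557488*(-503230156 + 4926414) = -2557488*(-498303742) = 1274405840520096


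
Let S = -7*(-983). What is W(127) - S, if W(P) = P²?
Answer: 9248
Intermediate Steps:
S = 6881
W(127) - S = 127² - 1*6881 = 16129 - 6881 = 9248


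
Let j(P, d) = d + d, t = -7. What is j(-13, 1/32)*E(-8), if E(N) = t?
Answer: -7/16 ≈ -0.43750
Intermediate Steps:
j(P, d) = 2*d
E(N) = -7
j(-13, 1/32)*E(-8) = (2/32)*(-7) = (2*(1/32))*(-7) = (1/16)*(-7) = -7/16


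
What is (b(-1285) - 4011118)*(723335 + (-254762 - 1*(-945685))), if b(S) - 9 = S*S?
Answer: -3337484826072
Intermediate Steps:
b(S) = 9 + S² (b(S) = 9 + S*S = 9 + S²)
(b(-1285) - 4011118)*(723335 + (-254762 - 1*(-945685))) = ((9 + (-1285)²) - 4011118)*(723335 + (-254762 - 1*(-945685))) = ((9 + 1651225) - 4011118)*(723335 + (-254762 + 945685)) = (1651234 - 4011118)*(723335 + 690923) = -2359884*1414258 = -3337484826072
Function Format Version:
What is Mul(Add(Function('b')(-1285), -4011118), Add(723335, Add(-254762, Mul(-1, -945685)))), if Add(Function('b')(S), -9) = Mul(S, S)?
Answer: -3337484826072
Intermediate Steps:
Function('b')(S) = Add(9, Pow(S, 2)) (Function('b')(S) = Add(9, Mul(S, S)) = Add(9, Pow(S, 2)))
Mul(Add(Function('b')(-1285), -4011118), Add(723335, Add(-254762, Mul(-1, -945685)))) = Mul(Add(Add(9, Pow(-1285, 2)), -4011118), Add(723335, Add(-254762, Mul(-1, -945685)))) = Mul(Add(Add(9, 1651225), -4011118), Add(723335, Add(-254762, 945685))) = Mul(Add(1651234, -4011118), Add(723335, 690923)) = Mul(-2359884, 1414258) = -3337484826072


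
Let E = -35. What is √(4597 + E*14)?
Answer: 37*√3 ≈ 64.086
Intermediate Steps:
√(4597 + E*14) = √(4597 - 35*14) = √(4597 - 490) = √4107 = 37*√3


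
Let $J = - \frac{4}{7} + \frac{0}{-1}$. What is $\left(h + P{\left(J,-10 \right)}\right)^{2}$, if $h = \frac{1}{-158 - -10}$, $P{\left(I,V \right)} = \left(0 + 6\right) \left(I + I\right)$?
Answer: $\frac{50566321}{1073296} \approx 47.113$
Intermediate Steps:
$J = - \frac{4}{7}$ ($J = \left(-4\right) \frac{1}{7} + 0 \left(-1\right) = - \frac{4}{7} + 0 = - \frac{4}{7} \approx -0.57143$)
$P{\left(I,V \right)} = 12 I$ ($P{\left(I,V \right)} = 6 \cdot 2 I = 12 I$)
$h = - \frac{1}{148}$ ($h = \frac{1}{-158 + 10} = \frac{1}{-148} = - \frac{1}{148} \approx -0.0067568$)
$\left(h + P{\left(J,-10 \right)}\right)^{2} = \left(- \frac{1}{148} + 12 \left(- \frac{4}{7}\right)\right)^{2} = \left(- \frac{1}{148} - \frac{48}{7}\right)^{2} = \left(- \frac{7111}{1036}\right)^{2} = \frac{50566321}{1073296}$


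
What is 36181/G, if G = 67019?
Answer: 36181/67019 ≈ 0.53986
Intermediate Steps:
36181/G = 36181/67019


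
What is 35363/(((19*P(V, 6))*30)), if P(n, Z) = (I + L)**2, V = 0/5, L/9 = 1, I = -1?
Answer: 35363/36480 ≈ 0.96938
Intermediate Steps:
L = 9 (L = 9*1 = 9)
V = 0 (V = 0*(1/5) = 0)
P(n, Z) = 64 (P(n, Z) = (-1 + 9)**2 = 8**2 = 64)
35363/(((19*P(V, 6))*30)) = 35363/(((19*64)*30)) = 35363/((1216*30)) = 35363/36480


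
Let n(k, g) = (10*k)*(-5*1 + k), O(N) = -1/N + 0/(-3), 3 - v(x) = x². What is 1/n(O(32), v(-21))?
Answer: 512/805 ≈ 0.63602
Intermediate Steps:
v(x) = 3 - x²
O(N) = -1/N (O(N) = -1/N + 0*(-⅓) = -1/N + 0 = -1/N)
n(k, g) = 10*k*(-5 + k) (n(k, g) = (10*k)*(-5 + k) = 10*k*(-5 + k))
1/n(O(32), v(-21)) = 1/(10*(-1/32)*(-5 - 1/32)) = 1/(10*(-1/32)*(-161/32)) = 1/(805/512) = 512/805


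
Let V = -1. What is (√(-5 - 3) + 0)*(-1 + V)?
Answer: -4*I*√2 ≈ -5.6569*I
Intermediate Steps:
(√(-5 - 3) + 0)*(-1 + V) = (√(-5 - 3) + 0)*(-1 - 1) = (√(-8) + 0)*(-2) = (2*I*√2 + 0)*(-2) = (2*I*√2)*(-2) = -4*I*√2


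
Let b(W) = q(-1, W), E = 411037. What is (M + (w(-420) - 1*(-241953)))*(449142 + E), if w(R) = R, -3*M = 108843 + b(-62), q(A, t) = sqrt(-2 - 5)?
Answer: 176553460108 - 860179*I*sqrt(7)/3 ≈ 1.7655e+11 - 7.5861e+5*I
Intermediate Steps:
q(A, t) = I*sqrt(7) (q(A, t) = sqrt(-7) = I*sqrt(7))
b(W) = I*sqrt(7)
M = -36281 - I*sqrt(7)/3 (M = -(108843 + I*sqrt(7))/3 = -36281 - I*sqrt(7)/3 ≈ -36281.0 - 0.88192*I)
(M + (w(-420) - 1*(-241953)))*(449142 + E) = ((-36281 - I*sqrt(7)/3) + (-420 - 1*(-241953)))*(449142 + 411037) = ((-36281 - I*sqrt(7)/3) + (-420 + 241953))*860179 = ((-36281 - I*sqrt(7)/3) + 241533)*860179 = (205252 - I*sqrt(7)/3)*860179 = 176553460108 - 860179*I*sqrt(7)/3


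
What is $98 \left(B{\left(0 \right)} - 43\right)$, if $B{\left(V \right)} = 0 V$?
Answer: $-4214$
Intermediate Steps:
$B{\left(V \right)} = 0$
$98 \left(B{\left(0 \right)} - 43\right) = 98 \left(0 - 43\right) = 98 \left(-43\right) = -4214$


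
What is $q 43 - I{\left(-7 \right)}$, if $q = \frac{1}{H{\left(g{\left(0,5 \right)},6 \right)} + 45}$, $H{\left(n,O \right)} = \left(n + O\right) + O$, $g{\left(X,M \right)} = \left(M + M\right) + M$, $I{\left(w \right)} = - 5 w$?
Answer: $- \frac{2477}{72} \approx -34.403$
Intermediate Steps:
$g{\left(X,M \right)} = 3 M$ ($g{\left(X,M \right)} = 2 M + M = 3 M$)
$H{\left(n,O \right)} = n + 2 O$ ($H{\left(n,O \right)} = \left(O + n\right) + O = n + 2 O$)
$q = \frac{1}{72}$ ($q = \frac{1}{\left(3 \cdot 5 + 2 \cdot 6\right) + 45} = \frac{1}{\left(15 + 12\right) + 45} = \frac{1}{27 + 45} = \frac{1}{72} \approx 0.013889$)
$q 43 - I{\left(-7 \right)} = \frac{1}{72} \cdot 43 - \left(-5\right) \left(-7\right) = \frac{43}{72} - 35 = - \frac{2477}{72}$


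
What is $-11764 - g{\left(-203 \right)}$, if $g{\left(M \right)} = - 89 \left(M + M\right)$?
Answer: $-47898$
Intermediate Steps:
$g{\left(M \right)} = - 178 M$ ($g{\left(M \right)} = - 89 \cdot 2 M = - 178 M$)
$-11764 - g{\left(-203 \right)} = -11764 - \left(-178\right) \left(-203\right) = -11764 - 36134 = -47898$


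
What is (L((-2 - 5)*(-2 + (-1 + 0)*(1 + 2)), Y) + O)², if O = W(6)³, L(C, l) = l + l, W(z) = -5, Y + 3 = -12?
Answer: 24025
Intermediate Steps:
Y = -15 (Y = -3 - 12 = -15)
L(C, l) = 2*l
O = -125 (O = (-5)³ = -125)
(L((-2 - 5)*(-2 + (-1 + 0)*(1 + 2)), Y) + O)² = (2*(-15) - 125)² = (-30 - 125)² = (-155)² = 24025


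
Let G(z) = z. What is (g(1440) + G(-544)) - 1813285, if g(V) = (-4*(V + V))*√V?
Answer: -1813829 - 138240*√10 ≈ -2.2510e+6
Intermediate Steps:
g(V) = -8*V^(3/2) (g(V) = (-8*V)*√V = -8*V^(3/2))
(g(1440) + G(-544)) - 1813285 = (-138240*√10 - 544) - 1813285 = (-544 - 138240*√10) - 1813285 = -1813829 - 138240*√10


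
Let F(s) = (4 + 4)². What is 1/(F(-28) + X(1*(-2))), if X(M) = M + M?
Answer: 1/60 ≈ 0.016667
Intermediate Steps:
X(M) = 2*M
F(s) = 64 (F(s) = 8² = 64)
1/(F(-28) + X(1*(-2))) = 1/(64 + 2*(1*(-2))) = 1/(64 + 2*(-2)) = 1/(64 - 4) = 1/60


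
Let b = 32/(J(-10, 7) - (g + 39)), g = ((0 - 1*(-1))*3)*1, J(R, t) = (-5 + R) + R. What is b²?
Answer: 1024/4489 ≈ 0.22811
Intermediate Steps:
J(R, t) = -5 + 2*R
g = 3 (g = ((0 + 1)*3)*1 = (1*3)*1 = 3*1 = 3)
b = -32/67 (b = 32/((-5 + 2*(-10)) - (3 + 39)) = 32/((-5 - 20) - 1*42) = 32/(-25 - 42) = 32/(-67) = 32*(-1/67) = -32/67 ≈ -0.47761)
b² = (-32/67)² = 1024/4489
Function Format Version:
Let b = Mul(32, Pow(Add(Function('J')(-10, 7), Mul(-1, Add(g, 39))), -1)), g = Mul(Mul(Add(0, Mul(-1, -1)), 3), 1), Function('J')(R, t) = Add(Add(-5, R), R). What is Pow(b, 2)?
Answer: Rational(1024, 4489) ≈ 0.22811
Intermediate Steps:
Function('J')(R, t) = Add(-5, Mul(2, R))
g = 3 (g = Mul(Mul(Add(0, 1), 3), 1) = Mul(Mul(1, 3), 1) = Mul(3, 1) = 3)
b = Rational(-32, 67) (b = Mul(32, Pow(Add(Add(-5, Mul(2, -10)), Mul(-1, Add(3, 39))), -1)) = Mul(32, Pow(Add(Add(-5, -20), Mul(-1, 42)), -1)) = Mul(32, Pow(Add(-25, -42), -1)) = Mul(32, Pow(-67, -1)) = Mul(32, Rational(-1, 67)) = Rational(-32, 67) ≈ -0.47761)
Pow(b, 2) = Pow(Rational(-32, 67), 2) = Rational(1024, 4489)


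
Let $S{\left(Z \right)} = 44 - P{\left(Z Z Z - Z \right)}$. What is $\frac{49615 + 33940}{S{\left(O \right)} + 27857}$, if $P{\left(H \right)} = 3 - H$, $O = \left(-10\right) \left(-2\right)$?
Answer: $\frac{83555}{35878} \approx 2.3289$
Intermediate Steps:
$O = 20$
$S{\left(Z \right)} = 41 + Z^{3} - Z$ ($S{\left(Z \right)} = 44 - \left(3 - \left(Z Z Z - Z\right)\right) = 44 - \left(3 - \left(Z^{2} Z - Z\right)\right) = 44 - \left(3 - \left(Z^{3} - Z\right)\right) = 44 - \left(3 + Z - Z^{3}\right) = 41 + Z^{3} - Z$)
$\frac{49615 + 33940}{S{\left(O \right)} + 27857} = \frac{49615 + 33940}{\left(41 + 20^{3} - 20\right) + 27857} = \frac{83555}{\left(41 + 8000 - 20\right) + 27857} = \frac{83555}{8021 + 27857} = \frac{83555}{35878}$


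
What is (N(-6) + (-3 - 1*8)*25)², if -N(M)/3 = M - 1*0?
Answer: 66049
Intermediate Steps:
N(M) = -3*M (N(M) = -3*(M - 1*0) = -3*(M + 0) = -3*M)
(N(-6) + (-3 - 1*8)*25)² = (-3*(-6) + (-3 - 1*8)*25)² = (18 + (-3 - 8)*25)² = (18 - 11*25)² = (18 - 275)² = (-257)² = 66049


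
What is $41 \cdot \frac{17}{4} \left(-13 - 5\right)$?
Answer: $- \frac{6273}{2} \approx -3136.5$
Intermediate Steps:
$41 \cdot \frac{17}{4} \left(-13 - 5\right) = 41 \cdot 17 \cdot \frac{1}{4} \left(-18\right) = 41 \cdot \frac{17}{4} \left(-18\right) = \frac{697}{4} \left(-18\right) = - \frac{6273}{2}$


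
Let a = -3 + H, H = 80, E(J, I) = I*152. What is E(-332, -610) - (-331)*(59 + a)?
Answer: -47704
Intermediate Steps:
E(J, I) = 152*I
a = 77 (a = -3 + 80 = 77)
E(-332, -610) - (-331)*(59 + a) = 152*(-610) - (-331)*(59 + 77) = -92720 - (-331)*136 = -92720 - 1*(-45016) = -92720 + 45016 = -47704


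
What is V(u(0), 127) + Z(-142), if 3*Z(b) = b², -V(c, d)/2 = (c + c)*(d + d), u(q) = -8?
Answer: 44548/3 ≈ 14849.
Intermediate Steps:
V(c, d) = -8*c*d (V(c, d) = -2*(c + c)*(d + d) = -2*2*c*2*d = -8*c*d)
Z(b) = b²/3
V(u(0), 127) + Z(-142) = -8*(-8)*127 + (⅓)*(-142)² = 8128 + (⅓)*20164 = 8128 + 20164/3 = 44548/3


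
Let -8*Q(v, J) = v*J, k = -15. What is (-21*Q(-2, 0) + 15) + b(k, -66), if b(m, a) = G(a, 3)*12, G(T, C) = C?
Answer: 51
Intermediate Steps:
Q(v, J) = -J*v/8 (Q(v, J) = -v*J/8 = -J*v/8)
b(m, a) = 36 (b(m, a) = 3*12 = 36)
(-21*Q(-2, 0) + 15) + b(k, -66) = (-(-21)*0*(-2)/8 + 15) + 36 = (-21*0 + 15) + 36 = (0 + 15) + 36 = 15 + 36 = 51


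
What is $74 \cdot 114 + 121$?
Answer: $8557$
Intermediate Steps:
$74 \cdot 114 + 121 = 8436 + 121 = 8557$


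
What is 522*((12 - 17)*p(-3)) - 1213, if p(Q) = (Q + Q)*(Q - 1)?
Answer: -63853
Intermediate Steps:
p(Q) = 2*Q*(-1 + Q) (p(Q) = (2*Q)*(-1 + Q) = 2*Q*(-1 + Q))
522*((12 - 17)*p(-3)) - 1213 = 522*((12 - 17)*(2*(-3)*(-1 - 3))) - 1213 = 522*(-10*(-3)*(-4)) - 1213 = 522*(-5*24) - 1213 = 522*(-120) - 1213 = -62640 - 1213 = -63853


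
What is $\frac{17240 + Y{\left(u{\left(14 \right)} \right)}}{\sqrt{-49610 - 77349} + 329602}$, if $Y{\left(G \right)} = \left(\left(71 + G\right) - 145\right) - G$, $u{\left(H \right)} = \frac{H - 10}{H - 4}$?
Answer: $\frac{269426092}{5173219303} - \frac{5722 i \sqrt{2591}}{5173219303} \approx 0.052081 - 5.6302 \cdot 10^{-5} i$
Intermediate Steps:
$u{\left(H \right)} = \frac{-10 + H}{-4 + H}$
$Y{\left(G \right)} = -74$ ($Y{\left(G \right)} = \left(-74 + G\right) - G = -74$)
$\frac{17240 + Y{\left(u{\left(14 \right)} \right)}}{\sqrt{-49610 - 77349} + 329602} = \frac{17240 - 74}{\sqrt{-49610 - 77349} + 329602} = \frac{17166}{\sqrt{-126959} + 329602} = \frac{17166}{7 i \sqrt{2591} + 329602} = \frac{17166}{329602 + 7 i \sqrt{2591}}$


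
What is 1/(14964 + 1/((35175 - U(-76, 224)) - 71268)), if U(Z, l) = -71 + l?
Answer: 36246/542385143 ≈ 6.6827e-5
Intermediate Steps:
1/(14964 + 1/((35175 - U(-76, 224)) - 71268)) = 1/(14964 + 1/((35175 - (-71 + 224)) - 71268)) = 1/(14964 + 1/((35175 - 1*153) - 71268)) = 1/(14964 + 1/((35175 - 153) - 71268)) = 1/(14964 + 1/(35022 - 71268)) = 1/(14964 + 1/(-36246)) = 1/(14964 - 1/36246) = 1/(542385143/36246) = 36246/542385143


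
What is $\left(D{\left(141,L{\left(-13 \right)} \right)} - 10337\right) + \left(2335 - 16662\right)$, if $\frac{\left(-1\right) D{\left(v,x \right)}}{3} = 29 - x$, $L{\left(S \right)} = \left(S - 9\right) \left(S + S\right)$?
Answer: $-23035$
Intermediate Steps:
$L{\left(S \right)} = 2 S \left(-9 + S\right)$ ($L{\left(S \right)} = \left(-9 + S\right) 2 S = 2 S \left(-9 + S\right)$)
$D{\left(v,x \right)} = -87 + 3 x$ ($D{\left(v,x \right)} = - 3 \left(29 - x\right) = -87 + 3 x$)
$\left(D{\left(141,L{\left(-13 \right)} \right)} - 10337\right) + \left(2335 - 16662\right) = \left(\left(-87 + 3 \cdot 2 \left(-13\right) \left(-9 - 13\right)\right) - 10337\right) + \left(2335 - 16662\right) = \left(\left(-87 + 3 \cdot 2 \left(-13\right) \left(-22\right)\right) - 10337\right) + \left(2335 - 16662\right) = \left(\left(-87 + 3 \cdot 572\right) - 10337\right) - 14327 = \left(\left(-87 + 1716\right) - 10337\right) - 14327 = \left(1629 - 10337\right) - 14327 = -8708 - 14327 = -23035$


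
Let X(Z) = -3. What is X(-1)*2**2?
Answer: -12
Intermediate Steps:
X(-1)*2**2 = -3*2**2 = -3*4 = -12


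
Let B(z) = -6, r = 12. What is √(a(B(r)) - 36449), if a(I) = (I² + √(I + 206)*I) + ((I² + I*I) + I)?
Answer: √(-36347 - 60*√2) ≈ 190.87*I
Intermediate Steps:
a(I) = I + 3*I² + I*√(206 + I) (a(I) = (I² + √(206 + I)*I) + ((I² + I²) + I) = (I² + I*√(206 + I)) + (2*I² + I) = (I² + I*√(206 + I)) + (I + 2*I²) = I + 3*I² + I*√(206 + I))
√(a(B(r)) - 36449) = √(-6*(1 + √(206 - 6) + 3*(-6)) - 36449) = √(-6*(1 + √200 - 18) - 36449) = √(-6*(1 + 10*√2 - 18) - 36449) = √(-6*(-17 + 10*√2) - 36449) = √((102 - 60*√2) - 36449) = √(-36347 - 60*√2)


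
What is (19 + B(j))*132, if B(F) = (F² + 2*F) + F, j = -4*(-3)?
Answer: 26268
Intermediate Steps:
j = 12
B(F) = F² + 3*F
(19 + B(j))*132 = (19 + 12*(3 + 12))*132 = (19 + 12*15)*132 = (19 + 180)*132 = 199*132 = 26268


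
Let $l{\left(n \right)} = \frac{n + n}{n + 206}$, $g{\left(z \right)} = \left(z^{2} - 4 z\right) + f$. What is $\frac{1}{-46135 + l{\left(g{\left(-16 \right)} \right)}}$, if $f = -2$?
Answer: $- \frac{131}{6043526} \approx -2.1676 \cdot 10^{-5}$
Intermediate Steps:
$g{\left(z \right)} = -2 + z^{2} - 4 z$ ($g{\left(z \right)} = \left(z^{2} - 4 z\right) - 2 = -2 + z^{2} - 4 z$)
$l{\left(n \right)} = \frac{2 n}{206 + n}$
$\frac{1}{-46135 + l{\left(g{\left(-16 \right)} \right)}} = \frac{1}{-46135 + \frac{2 \left(-2 + \left(-16\right)^{2} - -64\right)}{206 - \left(-62 - 256\right)}} = \frac{1}{-46135 + \frac{2 \left(-2 + 256 + 64\right)}{206 + \left(-2 + 256 + 64\right)}} = \frac{1}{-46135 + 2 \cdot 318 \frac{1}{206 + 318}} = \frac{1}{-46135 + 2 \cdot 318 \cdot \frac{1}{524}} = \frac{1}{-46135 + \frac{159}{131}} = \frac{1}{- \frac{6043526}{131}} = - \frac{131}{6043526}$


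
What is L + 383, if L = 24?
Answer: 407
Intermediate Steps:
L + 383 = 24 + 383 = 407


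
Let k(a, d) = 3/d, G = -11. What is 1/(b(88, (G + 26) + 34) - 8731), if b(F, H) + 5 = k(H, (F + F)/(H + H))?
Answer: -88/768621 ≈ -0.00011449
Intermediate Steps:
b(F, H) = -5 + 3*H/F (b(F, H) = -5 + 3/(((F + F)/(H + H))) = -5 + 3/(((2*F)/((2*H)))) = -5 + 3/(((2*F)*(1/(2*H)))) = -5 + 3/((F/H)) = -5 + 3*(H/F) = -5 + 3*H/F)
1/(b(88, (G + 26) + 34) - 8731) = 1/((-5 + 3*((-11 + 26) + 34)/88) - 8731) = 1/((-5 + 3*(15 + 34)*(1/88)) - 8731) = 1/((-5 + 3*49*(1/88)) - 8731) = 1/((-5 + 147/88) - 8731) = 1/(-293/88 - 8731) = 1/(-768621/88) = -88/768621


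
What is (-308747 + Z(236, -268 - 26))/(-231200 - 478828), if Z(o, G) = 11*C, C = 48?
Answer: 308219/710028 ≈ 0.43409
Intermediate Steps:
Z(o, G) = 528 (Z(o, G) = 11*48 = 528)
(-308747 + Z(236, -268 - 26))/(-231200 - 478828) = (-308747 + 528)/(-231200 - 478828) = -308219/(-710028) = -308219*(-1/710028) = 308219/710028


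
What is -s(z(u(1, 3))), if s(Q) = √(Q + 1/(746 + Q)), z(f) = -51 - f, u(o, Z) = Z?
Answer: -I*√6464491/346 ≈ -7.3484*I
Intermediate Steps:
-s(z(u(1, 3))) = -√((1 + (-51 - 1*3)*(746 + (-51 - 1*3)))/(746 + (-51 - 1*3))) = -√((1 + (-51 - 3)*(746 + (-51 - 3)))/(746 + (-51 - 3))) = -√((1 - 54*(746 - 54))/(746 - 54)) = -√((1 - 54*692)/692) = -√((1 - 37368)/692) = -√((1/692)*(-37367)) = -√(-37367/692) = -I*√6464491/346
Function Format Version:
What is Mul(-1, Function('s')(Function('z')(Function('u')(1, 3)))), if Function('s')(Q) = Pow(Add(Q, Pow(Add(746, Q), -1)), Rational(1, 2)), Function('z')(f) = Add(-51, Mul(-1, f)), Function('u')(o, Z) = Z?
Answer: Mul(Rational(-1, 346), I, Pow(6464491, Rational(1, 2))) ≈ Mul(-7.3484, I)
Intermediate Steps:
Mul(-1, Function('s')(Function('z')(Function('u')(1, 3)))) = Mul(-1, Pow(Mul(Pow(Add(746, Add(-51, Mul(-1, 3))), -1), Add(1, Mul(Add(-51, Mul(-1, 3)), Add(746, Add(-51, Mul(-1, 3)))))), Rational(1, 2))) = Mul(-1, Pow(Mul(Pow(Add(746, Add(-51, -3)), -1), Add(1, Mul(Add(-51, -3), Add(746, Add(-51, -3))))), Rational(1, 2))) = Mul(-1, Pow(Mul(Pow(Add(746, -54), -1), Add(1, Mul(-54, Add(746, -54)))), Rational(1, 2))) = Mul(-1, Pow(Mul(Pow(692, -1), Add(1, Mul(-54, 692))), Rational(1, 2))) = Mul(-1, Pow(Mul(Rational(1, 692), Add(1, -37368)), Rational(1, 2))) = Mul(-1, Pow(Mul(Rational(1, 692), -37367), Rational(1, 2))) = Mul(-1, Pow(Rational(-37367, 692), Rational(1, 2))) = Mul(-1, Mul(Rational(1, 346), I, Pow(6464491, Rational(1, 2)))) = Mul(Rational(-1, 346), I, Pow(6464491, Rational(1, 2)))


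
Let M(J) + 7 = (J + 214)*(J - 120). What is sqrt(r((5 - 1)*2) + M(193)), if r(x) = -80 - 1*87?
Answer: sqrt(29537) ≈ 171.86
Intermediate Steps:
r(x) = -167 (r(x) = -80 - 87 = -167)
M(J) = -7 + (-120 + J)*(214 + J) (M(J) = -7 + (J + 214)*(J - 120) = -7 + (214 + J)*(-120 + J) = -7 + (-120 + J)*(214 + J))
sqrt(r((5 - 1)*2) + M(193)) = sqrt(-167 + (-25687 + 193**2 + 94*193)) = sqrt(-167 + (-25687 + 37249 + 18142)) = sqrt(-167 + 29704) = sqrt(29537)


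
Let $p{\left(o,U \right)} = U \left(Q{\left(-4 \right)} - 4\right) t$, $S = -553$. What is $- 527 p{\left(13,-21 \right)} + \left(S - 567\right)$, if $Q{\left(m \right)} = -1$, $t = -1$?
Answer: $54215$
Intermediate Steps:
$p{\left(o,U \right)} = 5 U$ ($p{\left(o,U \right)} = U \left(-1 - 4\right) \left(-1\right) = U \left(-5\right) \left(-1\right) = - 5 U \left(-1\right) = 5 U$)
$- 527 p{\left(13,-21 \right)} + \left(S - 567\right) = - 527 \cdot 5 \left(-21\right) - 1120 = \left(-527\right) \left(-105\right) - 1120 = 55335 - 1120 = 54215$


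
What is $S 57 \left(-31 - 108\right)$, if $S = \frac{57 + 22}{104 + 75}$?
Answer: $- \frac{625917}{179} \approx -3496.7$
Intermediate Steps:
$S = \frac{79}{179} \approx 0.44134$
$S 57 \left(-31 - 108\right) = \frac{79}{179} \cdot 57 \left(-31 - 108\right) = \frac{4503 \left(-31 - 108\right)}{179} = \frac{4503}{179} \left(-139\right) = - \frac{625917}{179}$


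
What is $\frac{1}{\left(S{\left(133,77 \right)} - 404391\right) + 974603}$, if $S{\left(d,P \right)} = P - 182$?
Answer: $\frac{1}{570107} \approx 1.7541 \cdot 10^{-6}$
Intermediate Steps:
$S{\left(d,P \right)} = -182 + P$ ($S{\left(d,P \right)} = P - 182 = -182 + P$)
$\frac{1}{\left(S{\left(133,77 \right)} - 404391\right) + 974603} = \frac{1}{\left(\left(-182 + 77\right) - 404391\right) + 974603} = \frac{1}{\left(-105 - 404391\right) + 974603} = \frac{1}{-404496 + 974603} = \frac{1}{570107}$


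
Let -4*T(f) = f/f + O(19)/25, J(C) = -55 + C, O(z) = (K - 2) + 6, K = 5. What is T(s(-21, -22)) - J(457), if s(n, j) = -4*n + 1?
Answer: -20117/50 ≈ -402.34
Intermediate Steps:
s(n, j) = 1 - 4*n
O(z) = 9 (O(z) = (5 - 2) + 6 = 3 + 6 = 9)
T(f) = -17/50 (T(f) = -(f/f + 9/25)/4 = -(1 + 9*(1/25))/4 = -(1 + 9/25)/4 = -¼*34/25 = -17/50)
T(s(-21, -22)) - J(457) = -17/50 - (-55 + 457) = -17/50 - 1*402 = -17/50 - 402 = -20117/50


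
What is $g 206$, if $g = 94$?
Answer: $19364$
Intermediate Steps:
$g 206 = 94 \cdot 206 = 19364$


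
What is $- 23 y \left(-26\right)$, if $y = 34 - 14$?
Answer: $11960$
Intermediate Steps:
$y = 20$
$- 23 y \left(-26\right) = \left(-23\right) 20 \left(-26\right) = \left(-460\right) \left(-26\right) = 11960$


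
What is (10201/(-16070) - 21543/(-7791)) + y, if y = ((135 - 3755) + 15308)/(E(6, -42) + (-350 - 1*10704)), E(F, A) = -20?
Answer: 5069060809/4715918270 ≈ 1.0749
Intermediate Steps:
y = -5844/5537 (y = ((135 - 3755) + 15308)/(-20 + (-350 - 1*10704)) = (-3620 + 15308)/(-20 + (-350 - 10704)) = 11688/(-20 - 11054) = 11688/(-11074) = 11688*(-1/11074) = -5844/5537 ≈ -1.0554)
(10201/(-16070) - 21543/(-7791)) + y = (10201/(-16070) - 21543/(-7791)) - 5844/5537 = (10201*(-1/16070) - 21543*(-1/7791)) - 5844/5537 = (-10201/16070 + 7181/2597) - 5844/5537 = 88906673/41733790 - 5844/5537 = 5069060809/4715918270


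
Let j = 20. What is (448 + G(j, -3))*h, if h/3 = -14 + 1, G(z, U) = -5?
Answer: -17277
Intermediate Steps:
h = -39 (h = 3*(-14 + 1) = 3*(-13) = -39)
(448 + G(j, -3))*h = (448 - 5)*(-39) = 443*(-39) = -17277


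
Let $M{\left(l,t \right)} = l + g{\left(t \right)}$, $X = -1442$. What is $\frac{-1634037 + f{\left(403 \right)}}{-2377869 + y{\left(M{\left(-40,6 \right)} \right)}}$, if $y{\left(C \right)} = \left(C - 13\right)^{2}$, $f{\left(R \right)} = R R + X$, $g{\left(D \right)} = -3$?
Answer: $\frac{1473070}{2374733} \approx 0.62031$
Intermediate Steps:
$f{\left(R \right)} = -1442 + R^{2}$ ($f{\left(R \right)} = R R - 1442 = R^{2} - 1442 = -1442 + R^{2}$)
$M{\left(l,t \right)} = -3 + l$ ($M{\left(l,t \right)} = l - 3 = -3 + l$)
$y{\left(C \right)} = \left(-13 + C\right)^{2}$
$\frac{-1634037 + f{\left(403 \right)}}{-2377869 + y{\left(M{\left(-40,6 \right)} \right)}} = \frac{-1634037 - \left(1442 - 403^{2}\right)}{-2377869 + \left(-13 - 43\right)^{2}} = \frac{-1634037 + \left(-1442 + 162409\right)}{-2377869 + \left(-13 - 43\right)^{2}} = \frac{-1634037 + 160967}{-2377869 + \left(-56\right)^{2}} = - \frac{1473070}{-2377869 + 3136} = - \frac{1473070}{-2374733} = \left(-1473070\right) \left(- \frac{1}{2374733}\right) = \frac{1473070}{2374733}$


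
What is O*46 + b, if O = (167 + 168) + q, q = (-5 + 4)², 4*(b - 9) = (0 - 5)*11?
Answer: 61805/4 ≈ 15451.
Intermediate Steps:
b = -19/4 (b = 9 + ((0 - 5)*11)/4 = 9 + (-5*11)/4 = 9 + (¼)*(-55) = 9 - 55/4 = -19/4 ≈ -4.7500)
q = 1 (q = (-1)² = 1)
O = 336 (O = (167 + 168) + 1 = 335 + 1 = 336)
O*46 + b = 336*46 - 19/4 = 15456 - 19/4 = 61805/4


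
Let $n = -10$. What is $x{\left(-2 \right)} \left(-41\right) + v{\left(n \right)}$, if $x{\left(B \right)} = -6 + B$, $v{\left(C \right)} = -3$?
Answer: $325$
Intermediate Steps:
$x{\left(-2 \right)} \left(-41\right) + v{\left(n \right)} = \left(-6 - 2\right) \left(-41\right) - 3 = \left(-8\right) \left(-41\right) - 3 = 328 - 3 = 325$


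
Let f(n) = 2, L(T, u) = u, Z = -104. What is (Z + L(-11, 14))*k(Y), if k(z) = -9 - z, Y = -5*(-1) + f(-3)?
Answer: 1440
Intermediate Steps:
Y = 7 (Y = -5*(-1) + 2 = 5 + 2 = 7)
(Z + L(-11, 14))*k(Y) = (-104 + 14)*(-9 - 1*7) = -90*(-9 - 7) = -90*(-16) = 1440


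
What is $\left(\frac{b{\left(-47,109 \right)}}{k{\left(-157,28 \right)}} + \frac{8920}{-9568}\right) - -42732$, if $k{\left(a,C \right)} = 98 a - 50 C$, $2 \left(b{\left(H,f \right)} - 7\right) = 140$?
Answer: $\frac{5570592315}{130364} \approx 42731.0$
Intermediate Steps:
$b{\left(H,f \right)} = 77$ ($b{\left(H,f \right)} = 7 + \frac{1}{2} \cdot 140 = 7 + 70 = 77$)
$k{\left(a,C \right)} = - 50 C + 98 a$
$\left(\frac{b{\left(-47,109 \right)}}{k{\left(-157,28 \right)}} + \frac{8920}{-9568}\right) - -42732 = \left(\frac{77}{\left(-50\right) 28 + 98 \left(-157\right)} + \frac{8920}{-9568}\right) - -42732 = \left(\frac{77}{-1400 - 15386} + 8920 \left(- \frac{1}{9568}\right)\right) + 42732 = \left(\frac{77}{-16786} - \frac{1115}{1196}\right) + 42732 = \left(77 \left(- \frac{1}{16786}\right) - \frac{1115}{1196}\right) + 42732 = \left(- \frac{1}{218} - \frac{1115}{1196}\right) + 42732 = - \frac{122133}{130364} + 42732 = \frac{5570592315}{130364}$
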